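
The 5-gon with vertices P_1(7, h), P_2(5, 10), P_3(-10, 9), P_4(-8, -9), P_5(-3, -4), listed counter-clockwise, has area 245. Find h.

-10

The doubled signed area Σ (x_i y_{i+1} − x_{i+1} y_i) is linear in h.
With h=0 it equals 410; the coefficient of h is -8 (from the two edges through P_1).
So -8·h + 410 = 2·245 = 490 ⇒ h = -10.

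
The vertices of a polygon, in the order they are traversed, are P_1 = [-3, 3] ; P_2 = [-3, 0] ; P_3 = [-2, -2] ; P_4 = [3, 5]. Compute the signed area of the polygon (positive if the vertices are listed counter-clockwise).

Σ = (9) + (6) + (-4) + (24) = 35
Signed area = Σ/2 = 17.5 (positive ⇒ counter-clockwise traversal).

17.5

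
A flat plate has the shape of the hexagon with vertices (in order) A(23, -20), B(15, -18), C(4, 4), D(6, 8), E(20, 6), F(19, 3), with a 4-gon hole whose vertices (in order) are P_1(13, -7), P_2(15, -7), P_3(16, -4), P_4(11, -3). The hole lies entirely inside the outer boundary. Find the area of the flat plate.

288.5

Outer boundary:
A→B: (23)(-18) − (15)(-20) = -114
B→C: (15)(4) − (4)(-18) = 132
C→D: (4)(8) − (6)(4) = 8
D→E: (6)(6) − (20)(8) = -124
E→F: (20)(3) − (19)(6) = -54
F→A: (19)(-20) − (23)(3) = -449
Σ = -601
Area = |Σ|/2 = 300.5.
Hole:
Apply Gauss's area formula: 2A = Σ (x_i·y_{i+1} − x_{i+1}·y_i), indices taken mod 4.
Σ = (14) + (52) + (-4) + (-38) = 24
Area = |Σ|/2 = 12.
Net area = 300.5 − 12 = 288.5.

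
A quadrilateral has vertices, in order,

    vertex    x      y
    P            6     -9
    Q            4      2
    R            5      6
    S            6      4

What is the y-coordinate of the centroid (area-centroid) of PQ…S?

Apply the surveyor's formula. First the cross-terms c_i = x_i·y_{i+1} − x_{i+1}·y_i:
  48, 14, -16, -78  ⇒  2A = -32, A = -16.
Then Σ (y_i + y_{i+1})·c_i = 6, so ȳ = 6 / (6·(-16)) = -0.0625.

-0.0625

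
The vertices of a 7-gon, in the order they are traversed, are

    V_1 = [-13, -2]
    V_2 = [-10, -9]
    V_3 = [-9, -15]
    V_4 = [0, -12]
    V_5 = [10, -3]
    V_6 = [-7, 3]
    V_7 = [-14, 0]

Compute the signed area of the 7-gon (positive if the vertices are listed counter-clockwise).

236.5

Apply the surveyor's formula: 2A = Σ (x_i·y_{i+1} − x_{i+1}·y_i), indices taken mod 7.
V_1→V_2: (-13)(-9) − (-10)(-2) = 97
V_2→V_3: (-10)(-15) − (-9)(-9) = 69
V_3→V_4: (-9)(-12) − (0)(-15) = 108
V_4→V_5: (0)(-3) − (10)(-12) = 120
V_5→V_6: (10)(3) − (-7)(-3) = 9
V_6→V_7: (-7)(0) − (-14)(3) = 42
V_7→V_1: (-14)(-2) − (-13)(0) = 28
Σ = 473
Signed area = Σ/2 = 236.5 (positive ⇒ counter-clockwise traversal).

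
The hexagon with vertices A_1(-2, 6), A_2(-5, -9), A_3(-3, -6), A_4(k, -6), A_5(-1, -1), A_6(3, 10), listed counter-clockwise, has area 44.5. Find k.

The doubled signed area Σ (x_i y_{i+1} − x_{i+1} y_i) is linear in k.
With k=0 it equals 94; the coefficient of k is 5 (from the two edges through A_4).
So 5·k + 94 = 2·44.5 = 89 ⇒ k = -1.

-1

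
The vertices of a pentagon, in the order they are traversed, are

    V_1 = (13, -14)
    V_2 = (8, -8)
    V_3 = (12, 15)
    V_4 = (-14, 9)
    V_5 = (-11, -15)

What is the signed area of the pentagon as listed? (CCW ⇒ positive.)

600

Apply the shoelace formula: 2A = Σ (x_i·y_{i+1} − x_{i+1}·y_i), indices taken mod 5.
Σ = (8) + (216) + (318) + (309) + (349) = 1200
Signed area = Σ/2 = 600 (positive ⇒ counter-clockwise traversal).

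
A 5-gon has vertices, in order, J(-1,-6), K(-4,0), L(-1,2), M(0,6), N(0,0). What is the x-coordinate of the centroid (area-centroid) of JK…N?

-83/57

Apply the shoelace (surveyor's) formula. First the cross-terms c_i = x_i·y_{i+1} − x_{i+1}·y_i:
  -24, -8, -6, 0, 0  ⇒  2A = -38, A = -19.
Then Σ (x_i + x_{i+1})·c_i = 166, so x̄ = 166 / (6·(-19)) = -83/57.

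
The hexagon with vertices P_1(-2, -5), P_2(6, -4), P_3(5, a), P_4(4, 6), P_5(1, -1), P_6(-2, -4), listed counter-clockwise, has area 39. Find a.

2

Write out the shoelace sum; only the two edges meeting at P_3 involve a:
2·Area = [(6·a − 5·(-4)) + (5·6 − 4·a)] + 24
       = 2·a + 74 = 78
⇒ a = 2.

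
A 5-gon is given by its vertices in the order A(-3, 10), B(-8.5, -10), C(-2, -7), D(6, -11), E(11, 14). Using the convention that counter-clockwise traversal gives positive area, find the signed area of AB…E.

Apply the surveyor's formula: 2A = Σ (x_i·y_{i+1} − x_{i+1}·y_i), indices taken mod 5.
Σ = (115) + (39.5) + (64) + (205) + (152) = 575.5
Signed area = Σ/2 = 287.75 (positive ⇒ counter-clockwise traversal).

287.75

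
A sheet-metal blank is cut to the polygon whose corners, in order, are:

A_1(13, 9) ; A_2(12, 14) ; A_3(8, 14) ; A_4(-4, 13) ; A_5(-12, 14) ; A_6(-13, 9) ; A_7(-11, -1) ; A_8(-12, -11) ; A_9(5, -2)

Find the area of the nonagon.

417.5

Apply the shoelace formula: 2A = Σ (x_i·y_{i+1} − x_{i+1}·y_i), indices taken mod 9.
A_1→A_2: (13)(14) − (12)(9) = 74
A_2→A_3: (12)(14) − (8)(14) = 56
A_3→A_4: (8)(13) − (-4)(14) = 160
A_4→A_5: (-4)(14) − (-12)(13) = 100
A_5→A_6: (-12)(9) − (-13)(14) = 74
A_6→A_7: (-13)(-1) − (-11)(9) = 112
A_7→A_8: (-11)(-11) − (-12)(-1) = 109
A_8→A_9: (-12)(-2) − (5)(-11) = 79
A_9→A_1: (5)(9) − (13)(-2) = 71
Σ = 835
Area = |Σ|/2 = 417.5.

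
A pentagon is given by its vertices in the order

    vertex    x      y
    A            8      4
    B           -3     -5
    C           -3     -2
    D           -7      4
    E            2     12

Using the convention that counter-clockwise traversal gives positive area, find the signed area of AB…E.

Σ = (-28) + (-9) + (-26) + (-92) + (-88) = -243
Signed area = Σ/2 = -121.5 (negative ⇒ clockwise traversal).

-121.5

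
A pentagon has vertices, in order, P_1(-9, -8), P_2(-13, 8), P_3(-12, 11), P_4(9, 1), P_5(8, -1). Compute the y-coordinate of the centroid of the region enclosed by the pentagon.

Apply the shoelace (surveyor's) formula. First the cross-terms c_i = x_i·y_{i+1} − x_{i+1}·y_i:
  -176, -47, -111, -17, -73  ⇒  2A = -424, A = -212.
Then Σ (y_i + y_{i+1})·c_i = -1568, so ȳ = -1568 / (6·(-212)) = 196/159.

196/159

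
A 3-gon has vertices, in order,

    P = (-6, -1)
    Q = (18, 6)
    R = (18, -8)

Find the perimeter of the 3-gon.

64

|PQ| = √((24)² + (7)²) = √625 = 25
|QR| = √((0)² + (-14)²) = √196 = 14
|RP| = √((-24)² + (7)²) = √625 = 25
Perimeter = 25 + 14 + 25 = 64.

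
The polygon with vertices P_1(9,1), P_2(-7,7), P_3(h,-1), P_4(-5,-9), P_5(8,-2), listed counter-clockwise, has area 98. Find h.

Write out the shoelace sum; only the two edges meeting at P_3 involve h:
2·Area = [((-7)·(-1) − h·7) + (h·(-9) − (-5)·(-1))] + 178
       = -16·h + 180 = 196
⇒ h = -1.

-1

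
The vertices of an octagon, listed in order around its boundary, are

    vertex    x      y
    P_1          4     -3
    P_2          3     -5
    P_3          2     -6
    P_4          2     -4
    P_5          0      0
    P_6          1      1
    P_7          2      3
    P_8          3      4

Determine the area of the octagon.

Apply the shoelace (surveyor's) formula: 2A = Σ (x_i·y_{i+1} − x_{i+1}·y_i), indices taken mod 8.
Cross-terms: -11, -8, 4, 0, 0, 1, -1, -25  ⇒  Σ = -40
Area = |Σ|/2 = 20.

20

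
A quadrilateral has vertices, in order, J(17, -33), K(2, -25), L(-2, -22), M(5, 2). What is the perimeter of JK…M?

|JK| = √((-15)² + (8)²) = √289 = 17
|KL| = √((-4)² + (3)²) = √25 = 5
|LM| = √((7)² + (24)²) = √625 = 25
|MJ| = √((12)² + (-35)²) = √1369 = 37
Perimeter = 17 + 5 + 25 + 37 = 84.

84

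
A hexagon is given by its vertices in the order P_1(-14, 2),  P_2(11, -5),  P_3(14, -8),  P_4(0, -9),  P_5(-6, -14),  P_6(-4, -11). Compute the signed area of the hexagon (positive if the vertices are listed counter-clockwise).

Apply Gauss's area formula: 2A = Σ (x_i·y_{i+1} − x_{i+1}·y_i), indices taken mod 6.
Cross-terms: 48, -18, -126, -54, 10, -162  ⇒  Σ = -302
Signed area = Σ/2 = -151 (negative ⇒ clockwise traversal).

-151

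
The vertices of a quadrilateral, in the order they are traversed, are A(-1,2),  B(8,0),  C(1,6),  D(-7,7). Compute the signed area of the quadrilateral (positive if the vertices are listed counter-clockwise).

Apply the surveyor's formula: 2A = Σ (x_i·y_{i+1} − x_{i+1}·y_i), indices taken mod 4.
Σ = (-16) + (48) + (49) + (-7) = 74
Signed area = Σ/2 = 37 (positive ⇒ counter-clockwise traversal).

37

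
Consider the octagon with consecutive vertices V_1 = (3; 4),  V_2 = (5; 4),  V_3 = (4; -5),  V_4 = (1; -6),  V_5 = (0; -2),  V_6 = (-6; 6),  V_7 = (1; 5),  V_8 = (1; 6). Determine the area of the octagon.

Apply the shoelace (surveyor's) formula: 2A = Σ (x_i·y_{i+1} − x_{i+1}·y_i), indices taken mod 8.
Σ = (-8) + (-41) + (-19) + (-2) + (-12) + (-36) + (1) + (-14) = -131
Area = |Σ|/2 = 65.5.

65.5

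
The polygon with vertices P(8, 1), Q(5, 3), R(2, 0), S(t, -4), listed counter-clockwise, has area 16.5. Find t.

-4

Write out the shoelace sum; only the two edges meeting at S involve t:
2·Area = [(2·(-4) − t·0) + (t·1 − 8·(-4))] + 13
       = 1·t + 37 = 33
⇒ t = -4.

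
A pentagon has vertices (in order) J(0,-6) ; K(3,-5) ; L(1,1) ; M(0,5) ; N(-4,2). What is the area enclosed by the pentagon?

37.5

Apply the shoelace formula: 2A = Σ (x_i·y_{i+1} − x_{i+1}·y_i), indices taken mod 5.
Σ = (18) + (8) + (5) + (20) + (24) = 75
Area = |Σ|/2 = 37.5.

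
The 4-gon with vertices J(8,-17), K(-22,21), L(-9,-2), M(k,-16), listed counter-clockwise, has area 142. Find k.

1

The doubled signed area Σ (x_i y_{i+1} − x_{i+1} y_i) is linear in k.
With k=0 it equals 299; the coefficient of k is -15 (from the two edges through M).
So -15·k + 299 = 2·142 = 284 ⇒ k = 1.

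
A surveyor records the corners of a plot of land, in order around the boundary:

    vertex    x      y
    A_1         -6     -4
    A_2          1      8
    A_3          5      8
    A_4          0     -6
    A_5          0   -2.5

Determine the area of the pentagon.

Apply the shoelace formula: 2A = Σ (x_i·y_{i+1} − x_{i+1}·y_i), indices taken mod 5.
A_1→A_2: (-6)(8) − (1)(-4) = -44
A_2→A_3: (1)(8) − (5)(8) = -32
A_3→A_4: (5)(-6) − (0)(8) = -30
A_4→A_5: (0)(-2.5) − (0)(-6) = 0
A_5→A_1: (0)(-4) − (-6)(-2.5) = -15
Σ = -121
Area = |Σ|/2 = 60.5.

60.5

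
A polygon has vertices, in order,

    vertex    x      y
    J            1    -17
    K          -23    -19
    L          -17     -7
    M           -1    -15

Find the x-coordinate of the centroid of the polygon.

Apply the shoelace formula. First the cross-terms c_i = x_i·y_{i+1} − x_{i+1}·y_i:
  -410, -162, 248, 32  ⇒  2A = -292, A = -146.
Then Σ (x_i + x_{i+1})·c_i = 11036, so x̄ = 11036 / (6·(-146)) = -2759/219.

-2759/219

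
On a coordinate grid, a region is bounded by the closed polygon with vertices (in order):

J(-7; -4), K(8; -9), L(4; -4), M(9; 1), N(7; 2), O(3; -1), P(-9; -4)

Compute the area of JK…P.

62

Apply Gauss's area formula: 2A = Σ (x_i·y_{i+1} − x_{i+1}·y_i), indices taken mod 7.
J→K: (-7)(-9) − (8)(-4) = 95
K→L: (8)(-4) − (4)(-9) = 4
L→M: (4)(1) − (9)(-4) = 40
M→N: (9)(2) − (7)(1) = 11
N→O: (7)(-1) − (3)(2) = -13
O→P: (3)(-4) − (-9)(-1) = -21
P→J: (-9)(-4) − (-7)(-4) = 8
Σ = 124
Area = |Σ|/2 = 62.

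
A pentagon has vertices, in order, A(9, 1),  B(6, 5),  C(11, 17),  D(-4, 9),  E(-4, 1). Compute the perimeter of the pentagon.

|AB| = √((-3)² + (4)²) = √25 = 5
|BC| = √((5)² + (12)²) = √169 = 13
|CD| = √((-15)² + (-8)²) = √289 = 17
|DE| = √((0)² + (-8)²) = √64 = 8
|EA| = √((13)² + (0)²) = √169 = 13
Perimeter = 5 + 13 + 17 + 8 + 13 = 56.

56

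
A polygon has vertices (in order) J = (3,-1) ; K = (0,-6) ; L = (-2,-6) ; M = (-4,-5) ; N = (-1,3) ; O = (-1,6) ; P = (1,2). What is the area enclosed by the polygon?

Apply Gauss's area formula: 2A = Σ (x_i·y_{i+1} − x_{i+1}·y_i), indices taken mod 7.
Σ = (-18) + (-12) + (-14) + (-17) + (-3) + (-8) + (-7) = -79
Area = |Σ|/2 = 39.5.

39.5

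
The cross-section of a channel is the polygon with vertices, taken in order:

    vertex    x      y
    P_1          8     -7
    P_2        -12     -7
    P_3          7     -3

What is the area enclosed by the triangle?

40

Apply Gauss's area formula: 2A = Σ (x_i·y_{i+1} − x_{i+1}·y_i), indices taken mod 3.
Cross-terms: -140, 85, -25  ⇒  Σ = -80
Area = |Σ|/2 = 40.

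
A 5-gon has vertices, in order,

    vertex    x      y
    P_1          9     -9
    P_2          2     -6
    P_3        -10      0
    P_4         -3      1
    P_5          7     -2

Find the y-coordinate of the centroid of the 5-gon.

Apply the surveyor's formula. First the cross-terms c_i = x_i·y_{i+1} − x_{i+1}·y_i:
  -36, -60, -10, -1, -45  ⇒  2A = -152, A = -76.
Then Σ (y_i + y_{i+1})·c_i = 1386, so ȳ = 1386 / (6·(-76)) = -231/76.

-231/76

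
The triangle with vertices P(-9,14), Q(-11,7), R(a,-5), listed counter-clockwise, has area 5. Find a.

-13

Write out the shoelace sum; only the two edges meeting at R involve a:
2·Area = [((-11)·(-5) − a·7) + (a·14 − (-9)·(-5))] + 91
       = 7·a + 101 = 10
⇒ a = -13.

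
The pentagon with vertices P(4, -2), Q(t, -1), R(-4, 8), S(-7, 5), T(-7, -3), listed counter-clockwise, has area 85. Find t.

6

The doubled signed area Σ (x_i y_{i+1} − x_{i+1} y_i) is linear in t.
With t=0 it equals 110; the coefficient of t is 10 (from the two edges through Q).
So 10·t + 110 = 2·85 = 170 ⇒ t = 6.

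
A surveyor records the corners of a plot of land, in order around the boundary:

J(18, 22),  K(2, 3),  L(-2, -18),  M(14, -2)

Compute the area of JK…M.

290

Σ = (10) + (-30) + (256) + (344) = 580
Area = |Σ|/2 = 290.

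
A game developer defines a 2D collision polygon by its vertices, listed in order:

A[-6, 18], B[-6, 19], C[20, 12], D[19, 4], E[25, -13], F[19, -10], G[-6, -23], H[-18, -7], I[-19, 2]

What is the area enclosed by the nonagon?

1162

Apply the surveyor's formula: 2A = Σ (x_i·y_{i+1} − x_{i+1}·y_i), indices taken mod 9.
Σ = (-6) + (-452) + (-148) + (-347) + (-3) + (-497) + (-372) + (-169) + (-330) = -2324
Area = |Σ|/2 = 1162.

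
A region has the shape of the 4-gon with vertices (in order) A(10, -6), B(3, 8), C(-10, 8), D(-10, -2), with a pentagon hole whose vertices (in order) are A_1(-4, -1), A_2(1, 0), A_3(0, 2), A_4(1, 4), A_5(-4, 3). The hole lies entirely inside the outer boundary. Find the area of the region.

173

Outer boundary:
Apply the shoelace formula: 2A = Σ (x_i·y_{i+1} − x_{i+1}·y_i), indices taken mod 4.
Σ = (98) + (104) + (100) + (80) = 382
Area = |Σ|/2 = 191.
Hole:
Apply Gauss's area formula: 2A = Σ (x_i·y_{i+1} − x_{i+1}·y_i), indices taken mod 5.
Cross-terms: 1, 2, -2, 19, 16  ⇒  Σ = 36
Area = |Σ|/2 = 18.
Net area = 191 − 18 = 173.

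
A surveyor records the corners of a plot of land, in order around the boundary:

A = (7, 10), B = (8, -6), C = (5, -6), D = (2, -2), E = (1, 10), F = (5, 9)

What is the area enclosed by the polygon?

Apply the shoelace (surveyor's) formula: 2A = Σ (x_i·y_{i+1} − x_{i+1}·y_i), indices taken mod 6.
Cross-terms: -122, -18, 2, 22, -41, -13  ⇒  Σ = -170
Area = |Σ|/2 = 85.

85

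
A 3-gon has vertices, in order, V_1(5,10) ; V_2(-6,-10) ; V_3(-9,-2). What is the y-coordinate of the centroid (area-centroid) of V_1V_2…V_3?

Apply the shoelace formula. First the cross-terms c_i = x_i·y_{i+1} − x_{i+1}·y_i:
  10, -78, -80  ⇒  2A = -148, A = -74.
Then Σ (y_i + y_{i+1})·c_i = 296, so ȳ = 296 / (6·(-74)) = -2/3.

-2/3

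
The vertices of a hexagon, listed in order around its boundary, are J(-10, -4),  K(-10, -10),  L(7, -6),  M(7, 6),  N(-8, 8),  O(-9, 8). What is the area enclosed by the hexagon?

Apply the shoelace formula: 2A = Σ (x_i·y_{i+1} − x_{i+1}·y_i), indices taken mod 6.
J→K: (-10)(-10) − (-10)(-4) = 60
K→L: (-10)(-6) − (7)(-10) = 130
L→M: (7)(6) − (7)(-6) = 84
M→N: (7)(8) − (-8)(6) = 104
N→O: (-8)(8) − (-9)(8) = 8
O→J: (-9)(-4) − (-10)(8) = 116
Σ = 502
Area = |Σ|/2 = 251.

251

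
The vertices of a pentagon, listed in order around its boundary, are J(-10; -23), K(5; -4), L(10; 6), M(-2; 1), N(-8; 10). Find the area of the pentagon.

259.5

Apply the surveyor's formula: 2A = Σ (x_i·y_{i+1} − x_{i+1}·y_i), indices taken mod 5.
J→K: (-10)(-4) − (5)(-23) = 155
K→L: (5)(6) − (10)(-4) = 70
L→M: (10)(1) − (-2)(6) = 22
M→N: (-2)(10) − (-8)(1) = -12
N→J: (-8)(-23) − (-10)(10) = 284
Σ = 519
Area = |Σ|/2 = 259.5.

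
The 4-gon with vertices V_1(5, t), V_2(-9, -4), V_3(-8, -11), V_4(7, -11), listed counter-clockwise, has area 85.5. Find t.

The doubled signed area Σ (x_i y_{i+1} − x_{i+1} y_i) is linear in t.
With t=0 it equals 267; the coefficient of t is 16 (from the two edges through V_1).
So 16·t + 267 = 2·85.5 = 171 ⇒ t = -6.

-6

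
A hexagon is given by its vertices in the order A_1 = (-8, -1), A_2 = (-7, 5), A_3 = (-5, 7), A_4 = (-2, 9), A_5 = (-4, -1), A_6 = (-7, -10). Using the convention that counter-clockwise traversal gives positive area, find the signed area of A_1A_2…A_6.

-52

A_1→A_2: (-8)(5) − (-7)(-1) = -47
A_2→A_3: (-7)(7) − (-5)(5) = -24
A_3→A_4: (-5)(9) − (-2)(7) = -31
A_4→A_5: (-2)(-1) − (-4)(9) = 38
A_5→A_6: (-4)(-10) − (-7)(-1) = 33
A_6→A_1: (-7)(-1) − (-8)(-10) = -73
Σ = -104
Signed area = Σ/2 = -52 (negative ⇒ clockwise traversal).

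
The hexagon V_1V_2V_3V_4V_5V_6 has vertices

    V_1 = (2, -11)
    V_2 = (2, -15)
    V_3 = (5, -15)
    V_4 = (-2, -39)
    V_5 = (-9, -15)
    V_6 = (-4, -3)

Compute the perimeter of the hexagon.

|V_1V_2| = √((0)² + (-4)²) = √16 = 4
|V_2V_3| = √((3)² + (0)²) = √9 = 3
|V_3V_4| = √((-7)² + (-24)²) = √625 = 25
|V_4V_5| = √((-7)² + (24)²) = √625 = 25
|V_5V_6| = √((5)² + (12)²) = √169 = 13
|V_6V_1| = √((6)² + (-8)²) = √100 = 10
Perimeter = 4 + 3 + 25 + 25 + 13 + 10 = 80.

80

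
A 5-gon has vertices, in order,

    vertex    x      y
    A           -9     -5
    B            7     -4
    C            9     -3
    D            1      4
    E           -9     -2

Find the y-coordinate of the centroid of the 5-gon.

-413/279

Apply the shoelace (surveyor's) formula. First the cross-terms c_i = x_i·y_{i+1} − x_{i+1}·y_i:
  71, 15, 39, 34, 27  ⇒  2A = 186, A = 93.
Then Σ (y_i + y_{i+1})·c_i = -826, so ȳ = -826 / (6·93) = -413/279.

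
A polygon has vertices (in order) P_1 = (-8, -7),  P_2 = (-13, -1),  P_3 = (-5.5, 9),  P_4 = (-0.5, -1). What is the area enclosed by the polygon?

Apply the shoelace (surveyor's) formula: 2A = Σ (x_i·y_{i+1} − x_{i+1}·y_i), indices taken mod 4.
P_1→P_2: (-8)(-1) − (-13)(-7) = -83
P_2→P_3: (-13)(9) − (-5.5)(-1) = -122.5
P_3→P_4: (-5.5)(-1) − (-0.5)(9) = 10
P_4→P_1: (-0.5)(-7) − (-8)(-1) = -4.5
Σ = -200
Area = |Σ|/2 = 100.

100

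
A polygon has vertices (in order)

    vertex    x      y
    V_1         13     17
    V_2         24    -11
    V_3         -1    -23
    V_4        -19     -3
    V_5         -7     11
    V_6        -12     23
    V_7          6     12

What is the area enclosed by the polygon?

Cross-terms: -551, -563, -434, -230, -29, -282, -54  ⇒  Σ = -2143
Area = |Σ|/2 = 1071.5.

1071.5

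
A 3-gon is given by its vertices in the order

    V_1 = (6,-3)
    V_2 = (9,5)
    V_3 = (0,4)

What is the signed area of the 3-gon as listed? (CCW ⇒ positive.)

34.5

Cross-terms: 57, 36, -24  ⇒  Σ = 69
Signed area = Σ/2 = 34.5 (positive ⇒ counter-clockwise traversal).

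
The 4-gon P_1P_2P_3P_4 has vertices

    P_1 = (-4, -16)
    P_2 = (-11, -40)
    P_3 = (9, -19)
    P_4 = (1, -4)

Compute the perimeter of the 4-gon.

|P_1P_2| = √((-7)² + (-24)²) = √625 = 25
|P_2P_3| = √((20)² + (21)²) = √841 = 29
|P_3P_4| = √((-8)² + (15)²) = √289 = 17
|P_4P_1| = √((-5)² + (-12)²) = √169 = 13
Perimeter = 25 + 29 + 17 + 13 = 84.

84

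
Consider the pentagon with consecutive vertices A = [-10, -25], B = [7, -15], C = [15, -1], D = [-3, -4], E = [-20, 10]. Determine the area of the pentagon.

485

Apply Gauss's area formula: 2A = Σ (x_i·y_{i+1} − x_{i+1}·y_i), indices taken mod 5.
A→B: (-10)(-15) − (7)(-25) = 325
B→C: (7)(-1) − (15)(-15) = 218
C→D: (15)(-4) − (-3)(-1) = -63
D→E: (-3)(10) − (-20)(-4) = -110
E→A: (-20)(-25) − (-10)(10) = 600
Σ = 970
Area = |Σ|/2 = 485.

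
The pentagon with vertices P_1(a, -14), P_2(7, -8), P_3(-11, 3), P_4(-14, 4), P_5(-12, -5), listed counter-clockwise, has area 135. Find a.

Write out the shoelace sum; only the two edges meeting at P_1 involve a:
2·Area = [((-12)·(-14) − a·(-5)) + (a·(-8) − 7·(-14))] + 49
       = -3·a + 315 = 270
⇒ a = 15.

15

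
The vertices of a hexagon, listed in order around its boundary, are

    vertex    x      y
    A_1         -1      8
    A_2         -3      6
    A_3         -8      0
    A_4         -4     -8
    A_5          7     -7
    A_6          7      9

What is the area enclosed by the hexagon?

Apply the shoelace formula: 2A = Σ (x_i·y_{i+1} − x_{i+1}·y_i), indices taken mod 6.
Σ = (18) + (48) + (64) + (84) + (112) + (65) = 391
Area = |Σ|/2 = 195.5.

195.5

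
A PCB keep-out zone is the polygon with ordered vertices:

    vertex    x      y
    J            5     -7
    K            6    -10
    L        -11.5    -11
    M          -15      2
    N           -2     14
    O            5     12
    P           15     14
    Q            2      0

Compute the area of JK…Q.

414.5

Apply the shoelace (surveyor's) formula: 2A = Σ (x_i·y_{i+1} − x_{i+1}·y_i), indices taken mod 8.
Σ = (-8) + (-181) + (-188) + (-206) + (-94) + (-110) + (-28) + (-14) = -829
Area = |Σ|/2 = 414.5.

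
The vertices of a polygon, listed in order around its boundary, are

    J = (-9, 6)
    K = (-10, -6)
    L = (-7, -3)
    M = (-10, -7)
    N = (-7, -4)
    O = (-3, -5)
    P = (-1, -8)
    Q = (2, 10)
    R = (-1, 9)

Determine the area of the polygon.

131.5

Apply Gauss's area formula: 2A = Σ (x_i·y_{i+1} − x_{i+1}·y_i), indices taken mod 9.
Σ = (114) + (-12) + (19) + (-9) + (23) + (19) + (6) + (28) + (75) = 263
Area = |Σ|/2 = 131.5.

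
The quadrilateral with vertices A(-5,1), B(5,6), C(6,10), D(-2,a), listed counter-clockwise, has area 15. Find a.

3

The doubled signed area Σ (x_i y_{i+1} − x_{i+1} y_i) is linear in a.
With a=0 it equals -3; the coefficient of a is 11 (from the two edges through D).
So 11·a + -3 = 2·15 = 30 ⇒ a = 3.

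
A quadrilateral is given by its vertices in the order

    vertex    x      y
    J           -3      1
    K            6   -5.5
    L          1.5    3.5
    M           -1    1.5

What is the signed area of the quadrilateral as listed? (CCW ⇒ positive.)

24.5

J→K: (-3)(-5.5) − (6)(1) = 10.5
K→L: (6)(3.5) − (1.5)(-5.5) = 29.25
L→M: (1.5)(1.5) − (-1)(3.5) = 5.75
M→J: (-1)(1) − (-3)(1.5) = 3.5
Σ = 49
Signed area = Σ/2 = 24.5 (positive ⇒ counter-clockwise traversal).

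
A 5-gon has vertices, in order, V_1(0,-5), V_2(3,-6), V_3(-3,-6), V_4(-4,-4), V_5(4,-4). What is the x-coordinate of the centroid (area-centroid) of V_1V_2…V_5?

Apply Gauss's area formula. First the cross-terms c_i = x_i·y_{i+1} − x_{i+1}·y_i:
  15, -36, -12, 32, -20  ⇒  2A = -21, A = -10.5.
Then Σ (x_i + x_{i+1})·c_i = 49, so x̄ = 49 / (6·(-10.5)) = -7/9.

-7/9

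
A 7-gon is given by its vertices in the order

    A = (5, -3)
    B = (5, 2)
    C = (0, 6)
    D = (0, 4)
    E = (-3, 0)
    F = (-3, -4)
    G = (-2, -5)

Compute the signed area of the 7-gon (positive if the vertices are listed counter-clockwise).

Apply the surveyor's formula: 2A = Σ (x_i·y_{i+1} − x_{i+1}·y_i), indices taken mod 7.
A→B: (5)(2) − (5)(-3) = 25
B→C: (5)(6) − (0)(2) = 30
C→D: (0)(4) − (0)(6) = 0
D→E: (0)(0) − (-3)(4) = 12
E→F: (-3)(-4) − (-3)(0) = 12
F→G: (-3)(-5) − (-2)(-4) = 7
G→A: (-2)(-3) − (5)(-5) = 31
Σ = 117
Signed area = Σ/2 = 58.5 (positive ⇒ counter-clockwise traversal).

58.5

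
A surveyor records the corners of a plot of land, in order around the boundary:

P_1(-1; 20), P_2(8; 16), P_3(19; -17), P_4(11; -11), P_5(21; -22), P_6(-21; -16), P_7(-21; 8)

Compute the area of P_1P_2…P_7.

1181.5

Σ = (-176) + (-440) + (-22) + (-11) + (-798) + (-504) + (-412) = -2363
Area = |Σ|/2 = 1181.5.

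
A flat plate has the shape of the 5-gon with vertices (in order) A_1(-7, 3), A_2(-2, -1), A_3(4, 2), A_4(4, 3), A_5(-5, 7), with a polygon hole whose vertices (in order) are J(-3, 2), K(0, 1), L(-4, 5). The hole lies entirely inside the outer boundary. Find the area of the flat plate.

43

Outer boundary:
Apply Gauss's area formula: 2A = Σ (x_i·y_{i+1} − x_{i+1}·y_i), indices taken mod 5.
A_1→A_2: (-7)(-1) − (-2)(3) = 13
A_2→A_3: (-2)(2) − (4)(-1) = 0
A_3→A_4: (4)(3) − (4)(2) = 4
A_4→A_5: (4)(7) − (-5)(3) = 43
A_5→A_1: (-5)(3) − (-7)(7) = 34
Σ = 94
Area = |Σ|/2 = 47.
Hole:
J→K: (-3)(1) − (0)(2) = -3
K→L: (0)(5) − (-4)(1) = 4
L→J: (-4)(2) − (-3)(5) = 7
Σ = 8
Area = |Σ|/2 = 4.
Net area = 47 − 4 = 43.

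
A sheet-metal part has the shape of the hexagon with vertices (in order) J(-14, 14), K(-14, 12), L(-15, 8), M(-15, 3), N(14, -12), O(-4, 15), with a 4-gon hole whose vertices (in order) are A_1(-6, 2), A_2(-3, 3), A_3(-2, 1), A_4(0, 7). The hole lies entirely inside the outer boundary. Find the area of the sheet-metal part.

303

Outer boundary:
Σ = (28) + (68) + (75) + (138) + (162) + (154) = 625
Area = |Σ|/2 = 312.5.
Hole:
Σ = (-12) + (3) + (-14) + (42) = 19
Area = |Σ|/2 = 9.5.
Net area = 312.5 − 9.5 = 303.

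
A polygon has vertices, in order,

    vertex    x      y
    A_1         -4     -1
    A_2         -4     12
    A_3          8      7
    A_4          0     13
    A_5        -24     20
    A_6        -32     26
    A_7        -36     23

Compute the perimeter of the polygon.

116

|A_1A_2| = √((0)² + (13)²) = √169 = 13
|A_2A_3| = √((12)² + (-5)²) = √169 = 13
|A_3A_4| = √((-8)² + (6)²) = √100 = 10
|A_4A_5| = √((-24)² + (7)²) = √625 = 25
|A_5A_6| = √((-8)² + (6)²) = √100 = 10
|A_6A_7| = √((-4)² + (-3)²) = √25 = 5
|A_7A_1| = √((32)² + (-24)²) = √1600 = 40
Perimeter = 13 + 13 + 10 + 25 + 10 + 5 + 40 = 116.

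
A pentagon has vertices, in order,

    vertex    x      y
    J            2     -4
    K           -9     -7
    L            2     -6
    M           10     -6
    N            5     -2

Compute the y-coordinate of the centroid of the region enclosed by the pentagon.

Apply the surveyor's formula. First the cross-terms c_i = x_i·y_{i+1} − x_{i+1}·y_i:
  -50, 68, 48, 10, -16  ⇒  2A = 60, A = 30.
Then Σ (y_i + y_{i+1})·c_i = -894, so ȳ = -894 / (6·30) = -149/30.

-149/30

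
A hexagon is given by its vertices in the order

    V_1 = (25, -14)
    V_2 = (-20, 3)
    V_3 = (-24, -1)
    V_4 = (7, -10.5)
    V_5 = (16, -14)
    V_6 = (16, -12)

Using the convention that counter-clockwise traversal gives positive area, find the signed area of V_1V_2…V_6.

Cross-terms: -205, 92, 259, 70, 32, 76  ⇒  Σ = 324
Signed area = Σ/2 = 162 (positive ⇒ counter-clockwise traversal).

162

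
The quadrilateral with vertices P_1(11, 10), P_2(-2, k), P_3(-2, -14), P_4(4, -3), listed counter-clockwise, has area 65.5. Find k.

Write out the shoelace sum; only the two edges meeting at P_2 involve k:
2·Area = [(11·k − (-2)·10) + ((-2)·(-14) − (-2)·k)] + 135
       = 13·k + 183 = 131
⇒ k = -4.

-4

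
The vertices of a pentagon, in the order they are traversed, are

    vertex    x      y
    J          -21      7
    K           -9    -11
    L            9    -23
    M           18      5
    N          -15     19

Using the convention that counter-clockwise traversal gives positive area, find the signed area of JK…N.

885

J→K: (-21)(-11) − (-9)(7) = 294
K→L: (-9)(-23) − (9)(-11) = 306
L→M: (9)(5) − (18)(-23) = 459
M→N: (18)(19) − (-15)(5) = 417
N→J: (-15)(7) − (-21)(19) = 294
Σ = 1770
Signed area = Σ/2 = 885 (positive ⇒ counter-clockwise traversal).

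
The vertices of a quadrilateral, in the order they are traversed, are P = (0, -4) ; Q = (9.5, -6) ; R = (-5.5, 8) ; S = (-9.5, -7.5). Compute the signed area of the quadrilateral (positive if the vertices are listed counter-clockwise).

118.125

Σ = (38) + (43) + (117.25) + (38) = 236.25
Signed area = Σ/2 = 118.125 (positive ⇒ counter-clockwise traversal).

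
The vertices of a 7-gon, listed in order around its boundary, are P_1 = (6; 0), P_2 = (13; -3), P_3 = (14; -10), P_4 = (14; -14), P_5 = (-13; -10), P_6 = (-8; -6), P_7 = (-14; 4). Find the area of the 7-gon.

Apply Gauss's area formula: 2A = Σ (x_i·y_{i+1} − x_{i+1}·y_i), indices taken mod 7.
Cross-terms: -18, -88, -56, -322, -2, -116, -24  ⇒  Σ = -626
Area = |Σ|/2 = 313.

313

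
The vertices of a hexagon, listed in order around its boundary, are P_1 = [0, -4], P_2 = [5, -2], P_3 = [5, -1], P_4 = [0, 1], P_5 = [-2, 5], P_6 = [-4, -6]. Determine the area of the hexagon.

Apply the shoelace formula: 2A = Σ (x_i·y_{i+1} − x_{i+1}·y_i), indices taken mod 6.
Cross-terms: 20, 5, 5, 2, 32, 16  ⇒  Σ = 80
Area = |Σ|/2 = 40.

40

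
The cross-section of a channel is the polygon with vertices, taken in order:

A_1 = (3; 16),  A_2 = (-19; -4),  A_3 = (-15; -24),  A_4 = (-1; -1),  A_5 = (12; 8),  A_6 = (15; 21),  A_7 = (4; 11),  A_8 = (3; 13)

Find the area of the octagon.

Apply Gauss's area formula: 2A = Σ (x_i·y_{i+1} − x_{i+1}·y_i), indices taken mod 8.
A_1→A_2: (3)(-4) − (-19)(16) = 292
A_2→A_3: (-19)(-24) − (-15)(-4) = 396
A_3→A_4: (-15)(-1) − (-1)(-24) = -9
A_4→A_5: (-1)(8) − (12)(-1) = 4
A_5→A_6: (12)(21) − (15)(8) = 132
A_6→A_7: (15)(11) − (4)(21) = 81
A_7→A_8: (4)(13) − (3)(11) = 19
A_8→A_1: (3)(16) − (3)(13) = 9
Σ = 924
Area = |Σ|/2 = 462.

462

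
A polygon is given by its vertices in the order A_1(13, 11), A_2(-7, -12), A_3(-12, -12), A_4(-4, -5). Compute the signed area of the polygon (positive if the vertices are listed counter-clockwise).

A_1→A_2: (13)(-12) − (-7)(11) = -79
A_2→A_3: (-7)(-12) − (-12)(-12) = -60
A_3→A_4: (-12)(-5) − (-4)(-12) = 12
A_4→A_1: (-4)(11) − (13)(-5) = 21
Σ = -106
Signed area = Σ/2 = -53 (negative ⇒ clockwise traversal).

-53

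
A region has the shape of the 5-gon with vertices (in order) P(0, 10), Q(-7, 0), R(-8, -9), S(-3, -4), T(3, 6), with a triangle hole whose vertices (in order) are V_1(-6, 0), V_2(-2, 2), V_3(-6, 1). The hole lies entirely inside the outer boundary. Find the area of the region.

Outer boundary:
Apply the shoelace (surveyor's) formula: 2A = Σ (x_i·y_{i+1} − x_{i+1}·y_i), indices taken mod 5.
Cross-terms: 70, 63, 5, -6, 30  ⇒  Σ = 162
Area = |Σ|/2 = 81.
Hole:
Σ = (-12) + (10) + (6) = 4
Area = |Σ|/2 = 2.
Net area = 81 − 2 = 79.

79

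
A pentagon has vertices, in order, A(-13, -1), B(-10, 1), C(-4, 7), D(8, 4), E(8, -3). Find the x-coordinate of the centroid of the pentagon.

-7/11

Apply the shoelace (surveyor's) formula. First the cross-terms c_i = x_i·y_{i+1} − x_{i+1}·y_i:
  -23, -66, -72, -56, -47  ⇒  2A = -264, A = -132.
Then Σ (x_i + x_{i+1})·c_i = 504, so x̄ = 504 / (6·(-132)) = -7/11.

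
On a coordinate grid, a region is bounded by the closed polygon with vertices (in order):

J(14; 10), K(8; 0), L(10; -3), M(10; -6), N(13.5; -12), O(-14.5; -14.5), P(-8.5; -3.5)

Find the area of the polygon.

Σ = (-80) + (-24) + (-30) + (-39) + (-369.75) + (-72.5) + (-36) = -651.25
Area = |Σ|/2 = 325.625.

325.625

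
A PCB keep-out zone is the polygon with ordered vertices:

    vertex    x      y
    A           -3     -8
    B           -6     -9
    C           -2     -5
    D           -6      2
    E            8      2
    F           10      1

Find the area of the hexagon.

80

A→B: (-3)(-9) − (-6)(-8) = -21
B→C: (-6)(-5) − (-2)(-9) = 12
C→D: (-2)(2) − (-6)(-5) = -34
D→E: (-6)(2) − (8)(2) = -28
E→F: (8)(1) − (10)(2) = -12
F→A: (10)(-8) − (-3)(1) = -77
Σ = -160
Area = |Σ|/2 = 80.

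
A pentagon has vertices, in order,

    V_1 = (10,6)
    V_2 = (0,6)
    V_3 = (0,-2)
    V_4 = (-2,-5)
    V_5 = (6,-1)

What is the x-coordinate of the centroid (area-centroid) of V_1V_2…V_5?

736/201

Apply the shoelace (surveyor's) formula. First the cross-terms c_i = x_i·y_{i+1} − x_{i+1}·y_i:
  60, 0, -4, 32, 46  ⇒  2A = 134, A = 67.
Then Σ (x_i + x_{i+1})·c_i = 1472, so x̄ = 1472 / (6·67) = 736/201.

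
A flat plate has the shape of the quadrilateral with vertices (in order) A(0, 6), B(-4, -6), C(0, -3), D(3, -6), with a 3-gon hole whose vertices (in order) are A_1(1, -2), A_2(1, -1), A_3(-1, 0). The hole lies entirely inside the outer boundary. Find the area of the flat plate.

Outer boundary:
Apply the shoelace (surveyor's) formula: 2A = Σ (x_i·y_{i+1} − x_{i+1}·y_i), indices taken mod 4.
Σ = (24) + (12) + (9) + (18) = 63
Area = |Σ|/2 = 31.5.
Hole:
Apply the shoelace (surveyor's) formula: 2A = Σ (x_i·y_{i+1} − x_{i+1}·y_i), indices taken mod 3.
Cross-terms: 1, -1, 2  ⇒  Σ = 2
Area = |Σ|/2 = 1.
Net area = 31.5 − 1 = 30.5.

30.5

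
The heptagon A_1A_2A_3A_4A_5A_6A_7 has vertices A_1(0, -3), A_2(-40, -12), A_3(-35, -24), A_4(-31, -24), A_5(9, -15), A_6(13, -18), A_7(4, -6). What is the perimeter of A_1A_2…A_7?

|A_1A_2| = √((-40)² + (-9)²) = √1681 = 41
|A_2A_3| = √((5)² + (-12)²) = √169 = 13
|A_3A_4| = √((4)² + (0)²) = √16 = 4
|A_4A_5| = √((40)² + (9)²) = √1681 = 41
|A_5A_6| = √((4)² + (-3)²) = √25 = 5
|A_6A_7| = √((-9)² + (12)²) = √225 = 15
|A_7A_1| = √((-4)² + (3)²) = √25 = 5
Perimeter = 41 + 13 + 4 + 41 + 5 + 15 + 5 = 124.

124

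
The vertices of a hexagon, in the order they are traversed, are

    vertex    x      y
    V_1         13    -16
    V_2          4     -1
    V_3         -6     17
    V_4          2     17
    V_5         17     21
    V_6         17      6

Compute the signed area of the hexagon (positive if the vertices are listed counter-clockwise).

-437.5

Apply Gauss's area formula: 2A = Σ (x_i·y_{i+1} − x_{i+1}·y_i), indices taken mod 6.
V_1→V_2: (13)(-1) − (4)(-16) = 51
V_2→V_3: (4)(17) − (-6)(-1) = 62
V_3→V_4: (-6)(17) − (2)(17) = -136
V_4→V_5: (2)(21) − (17)(17) = -247
V_5→V_6: (17)(6) − (17)(21) = -255
V_6→V_1: (17)(-16) − (13)(6) = -350
Σ = -875
Signed area = Σ/2 = -437.5 (negative ⇒ clockwise traversal).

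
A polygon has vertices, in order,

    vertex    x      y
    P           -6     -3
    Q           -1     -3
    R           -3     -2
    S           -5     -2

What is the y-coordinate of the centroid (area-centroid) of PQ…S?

Apply the shoelace formula. First the cross-terms c_i = x_i·y_{i+1} − x_{i+1}·y_i:
  15, -7, -4, 3  ⇒  2A = 7, A = 3.5.
Then Σ (y_i + y_{i+1})·c_i = -54, so ȳ = -54 / (6·3.5) = -18/7.

-18/7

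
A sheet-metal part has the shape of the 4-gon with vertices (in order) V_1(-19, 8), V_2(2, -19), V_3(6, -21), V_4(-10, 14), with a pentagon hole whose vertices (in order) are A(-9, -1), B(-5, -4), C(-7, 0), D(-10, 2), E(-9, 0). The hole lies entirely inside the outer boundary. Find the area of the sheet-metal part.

Outer boundary:
Apply the surveyor's formula: 2A = Σ (x_i·y_{i+1} − x_{i+1}·y_i), indices taken mod 4.
Σ = (345) + (72) + (-126) + (186) = 477
Area = |Σ|/2 = 238.5.
Hole:
Cross-terms: 31, -28, -14, 18, 9  ⇒  Σ = 16
Area = |Σ|/2 = 8.
Net area = 238.5 − 8 = 230.5.

230.5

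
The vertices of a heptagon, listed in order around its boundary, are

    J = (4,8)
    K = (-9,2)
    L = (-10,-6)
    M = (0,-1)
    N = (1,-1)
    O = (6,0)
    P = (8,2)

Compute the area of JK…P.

Cross-terms: 80, 74, 10, 1, 6, 12, 56  ⇒  Σ = 239
Area = |Σ|/2 = 119.5.

119.5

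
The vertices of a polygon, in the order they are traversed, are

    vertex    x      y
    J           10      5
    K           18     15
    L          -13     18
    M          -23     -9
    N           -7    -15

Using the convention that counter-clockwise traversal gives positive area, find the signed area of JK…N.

Σ = (60) + (519) + (531) + (282) + (115) = 1507
Signed area = Σ/2 = 753.5 (positive ⇒ counter-clockwise traversal).

753.5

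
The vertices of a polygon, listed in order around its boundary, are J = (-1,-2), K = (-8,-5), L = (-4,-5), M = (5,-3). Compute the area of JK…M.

16.5

Apply the surveyor's formula: 2A = Σ (x_i·y_{i+1} − x_{i+1}·y_i), indices taken mod 4.
Cross-terms: -11, 20, 37, -13  ⇒  Σ = 33
Area = |Σ|/2 = 16.5.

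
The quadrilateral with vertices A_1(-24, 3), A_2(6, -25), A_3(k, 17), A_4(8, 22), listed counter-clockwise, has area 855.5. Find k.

13

The doubled signed area Σ (x_i y_{i+1} − x_{i+1} y_i) is linear in k.
With k=0 it equals 1100; the coefficient of k is 47 (from the two edges through A_3).
So 47·k + 1100 = 2·855.5 = 1711 ⇒ k = 13.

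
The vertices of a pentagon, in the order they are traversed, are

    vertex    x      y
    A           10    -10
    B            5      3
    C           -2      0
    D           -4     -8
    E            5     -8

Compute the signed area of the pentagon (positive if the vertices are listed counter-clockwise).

A→B: (10)(3) − (5)(-10) = 80
B→C: (5)(0) − (-2)(3) = 6
C→D: (-2)(-8) − (-4)(0) = 16
D→E: (-4)(-8) − (5)(-8) = 72
E→A: (5)(-10) − (10)(-8) = 30
Σ = 204
Signed area = Σ/2 = 102 (positive ⇒ counter-clockwise traversal).

102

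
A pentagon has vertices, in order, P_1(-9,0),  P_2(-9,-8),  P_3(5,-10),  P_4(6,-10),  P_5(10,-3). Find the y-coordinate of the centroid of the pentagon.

Apply the shoelace formula. First the cross-terms c_i = x_i·y_{i+1} − x_{i+1}·y_i:
  72, 130, 10, 82, -27  ⇒  2A = 267, A = 133.5.
Then Σ (y_i + y_{i+1})·c_i = -4101, so ȳ = -4101 / (6·133.5) = -1367/267.

-1367/267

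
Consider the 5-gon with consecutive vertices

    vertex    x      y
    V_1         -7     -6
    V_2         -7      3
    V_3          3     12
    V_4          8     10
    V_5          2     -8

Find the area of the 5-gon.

Apply the shoelace formula: 2A = Σ (x_i·y_{i+1} − x_{i+1}·y_i), indices taken mod 5.
Σ = (-63) + (-93) + (-66) + (-84) + (-68) = -374
Area = |Σ|/2 = 187.

187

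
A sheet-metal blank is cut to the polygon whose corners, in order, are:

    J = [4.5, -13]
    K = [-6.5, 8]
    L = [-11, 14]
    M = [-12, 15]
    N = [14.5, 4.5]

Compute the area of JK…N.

Apply the surveyor's formula: 2A = Σ (x_i·y_{i+1} − x_{i+1}·y_i), indices taken mod 5.
Σ = (-48.5) + (-3) + (3) + (-271.5) + (-208.75) = -528.75
Area = |Σ|/2 = 264.375.

264.375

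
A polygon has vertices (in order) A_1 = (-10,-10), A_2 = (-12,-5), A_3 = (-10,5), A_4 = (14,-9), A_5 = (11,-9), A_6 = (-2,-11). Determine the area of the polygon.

Apply the shoelace formula: 2A = Σ (x_i·y_{i+1} − x_{i+1}·y_i), indices taken mod 6.
A_1→A_2: (-10)(-5) − (-12)(-10) = -70
A_2→A_3: (-12)(5) − (-10)(-5) = -110
A_3→A_4: (-10)(-9) − (14)(5) = 20
A_4→A_5: (14)(-9) − (11)(-9) = -27
A_5→A_6: (11)(-11) − (-2)(-9) = -139
A_6→A_1: (-2)(-10) − (-10)(-11) = -90
Σ = -416
Area = |Σ|/2 = 208.

208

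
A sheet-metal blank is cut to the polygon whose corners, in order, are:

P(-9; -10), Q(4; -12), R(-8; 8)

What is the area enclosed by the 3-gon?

118

Apply the shoelace (surveyor's) formula: 2A = Σ (x_i·y_{i+1} − x_{i+1}·y_i), indices taken mod 3.
P→Q: (-9)(-12) − (4)(-10) = 148
Q→R: (4)(8) − (-8)(-12) = -64
R→P: (-8)(-10) − (-9)(8) = 152
Σ = 236
Area = |Σ|/2 = 118.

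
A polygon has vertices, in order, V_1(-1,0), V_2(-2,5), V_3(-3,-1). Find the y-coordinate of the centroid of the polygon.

Apply the shoelace (surveyor's) formula. First the cross-terms c_i = x_i·y_{i+1} − x_{i+1}·y_i:
  -5, 17, -1  ⇒  2A = 11, A = 5.5.
Then Σ (y_i + y_{i+1})·c_i = 44, so ȳ = 44 / (6·5.5) = 4/3.

4/3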